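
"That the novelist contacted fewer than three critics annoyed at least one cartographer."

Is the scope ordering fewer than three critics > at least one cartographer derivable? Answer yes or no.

*fewer than three critics* is embedded in the sentential subject *that the novelist contacted fewer than three critics*.
The subject-island constraint blocks QR out of a clausal subject.
So *fewer than three critics* cannot raise to a position above *at least one cartographer*.

No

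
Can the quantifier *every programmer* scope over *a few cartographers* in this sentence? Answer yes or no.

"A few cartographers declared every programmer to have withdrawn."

Yes

ECM infinitives lack a CP barrier, so *every programmer* can QR over the matrix subject *a few cartographers*.
No island intervenes, so both surface and inverse scope are derivable.
Both orderings are possible: *a few cartographers* > *every programmer* and *every programmer* > *a few cartographers*.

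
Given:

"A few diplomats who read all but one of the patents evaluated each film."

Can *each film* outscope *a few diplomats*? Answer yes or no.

Yes

The relative clause *who read all but one of the patents* modifies *a few diplomats*, but *each film* is not inside that relative clause — it is an argument of the matrix verb.
Ordinary QR to a clause-peripheral position gives the wide-scope LF for the lower DP.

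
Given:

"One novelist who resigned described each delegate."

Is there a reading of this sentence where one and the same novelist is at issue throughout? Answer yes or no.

The paraphrase describes the scope ordering *one novelist* > *each delegate*.
Nothing needs to raise for *one novelist* > *each delegate*, so no island constraint is at stake.

Yes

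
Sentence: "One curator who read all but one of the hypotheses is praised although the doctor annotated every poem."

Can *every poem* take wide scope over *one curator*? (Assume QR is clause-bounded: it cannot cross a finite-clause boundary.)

No

The target quantifier *every poem* is part of the adjunct clause *although the doctor annotated every poem*.
The adjunct-island constraint bars QR out of an adverbial clause.
The inverse ordering *every poem* > *one curator* is therefore underivable.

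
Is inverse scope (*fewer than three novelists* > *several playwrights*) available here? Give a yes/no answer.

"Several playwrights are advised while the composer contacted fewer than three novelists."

No

*fewer than three novelists* sits inside the adjunct clause *while the composer contacted fewer than three novelists*.
Since the clause is an adjunct (not a complement), the Adjunct Condition blocks QR across its edge.
So *fewer than three novelists* cannot raise to a position above *several playwrights*.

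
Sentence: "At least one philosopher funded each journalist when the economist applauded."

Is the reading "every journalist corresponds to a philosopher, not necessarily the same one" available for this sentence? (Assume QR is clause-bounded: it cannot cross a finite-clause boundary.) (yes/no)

Yes

The described interpretation is the *each journalist* > *at least one philosopher* scoping.
*each journalist* is a matrix argument; the adjunct is an island but the target quantifier is outside it.
QR within a single clause is free, so the lower quantifier may take scope over the higher one.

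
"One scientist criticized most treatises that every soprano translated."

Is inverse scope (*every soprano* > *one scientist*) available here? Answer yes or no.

Structurally, *every soprano* is inside the relative clause *that every soprano translated* modifying *most treatises*.
The relative clause forms an island for QR, so the quantifier is confined to the head noun's restrictor.
*every soprano* > *one scientist* would require crossing that boundary, which is illicit.

No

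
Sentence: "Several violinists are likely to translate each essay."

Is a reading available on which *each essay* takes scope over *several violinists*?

Yes

Infinitival complements of raising predicates do not block QR; *each essay* and *several violinists* are effectively clausemates.
With no island boundary between them, the object can take inverse scope over the subject via ordinary QR within the clause.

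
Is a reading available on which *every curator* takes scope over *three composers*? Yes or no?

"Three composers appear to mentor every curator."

Yes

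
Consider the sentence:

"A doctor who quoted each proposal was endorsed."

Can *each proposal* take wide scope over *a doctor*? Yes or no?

No

*each proposal* occurs within the relative clause *who quoted each proposal*.
The relative clause forms an island for QR, so the quantifier is confined to the head noun's restrictor.
So the wide-scope reading for *each proposal* is blocked.
(Only the surface reading survives: one fixed doctor with respect to all the relevant proposals.)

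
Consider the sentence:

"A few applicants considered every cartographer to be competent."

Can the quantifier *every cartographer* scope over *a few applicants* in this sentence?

Yes

The ECM infinitive is scope-transparent — *every cartographer* is free to raise above *a few applicants*.
With no island boundary between them, the object can take inverse scope over the subject via ordinary QR within the clause.
Both orderings are possible: *a few applicants* > *every cartographer* and *every cartographer* > *a few applicants*.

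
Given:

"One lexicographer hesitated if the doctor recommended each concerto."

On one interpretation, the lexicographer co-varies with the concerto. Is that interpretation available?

That reading corresponds to *each concerto* > *one lexicographer*.
The target quantifier *each concerto* is part of the adjunct clause *if the doctor recommended each concerto*.
Adverbial clauses are not L-marked, so they are barriers for QR — the quantifier cannot escape the adjunct.
So the wide-scope reading for *each concerto* is blocked.
(Only the surface reading survives: one fixed lexicographer with respect to all the relevant concertos.)

No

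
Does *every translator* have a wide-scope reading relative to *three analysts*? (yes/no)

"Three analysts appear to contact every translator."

Yes

*every translator* is inside a raising infinitive, which is transparent to QR (no CP barrier), so it behaves as a matrix argument.
With no island boundary between them, the object can take inverse scope over the subject via ordinary QR within the clause.
So *every translator* > *three analysts* is among the available readings.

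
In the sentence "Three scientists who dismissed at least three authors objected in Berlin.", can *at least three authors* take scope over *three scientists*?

The target quantifier *at least three authors* is part of the relative clause *who dismissed at least three authors*.
Relative clauses block scope extraction: QR cannot target a position outside the modified NP.
The inverse ordering *at least three authors* > *three scientists* is therefore underivable.

No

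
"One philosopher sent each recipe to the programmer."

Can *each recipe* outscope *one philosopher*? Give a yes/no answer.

Yes

*each recipe* is the matrix object and *one philosopher* the matrix subject; the two are clausemates.
With no island boundary between them, the object can take inverse scope over the subject via ordinary QR within the clause.
So *each recipe* > *one philosopher* is among the available readings.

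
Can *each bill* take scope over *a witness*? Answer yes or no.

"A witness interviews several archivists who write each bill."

The DP *each bill* is contained in the relative clause *who write each bill* modifying *several archivists*.
A relative clause is a scope island — quantifier raising cannot cross its boundary.
The inverse ordering *each bill* > *a witness* is therefore underivable.

No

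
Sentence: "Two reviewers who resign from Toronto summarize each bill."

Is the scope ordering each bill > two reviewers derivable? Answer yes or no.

Yes

The RC *who resign from Toronto* is an island, but *each bill* is not inside it — it is the matrix object, a clausemate of *two reviewers*.
Nothing blocks QR of the lower DP to a position above the higher one, so inverse scope is available.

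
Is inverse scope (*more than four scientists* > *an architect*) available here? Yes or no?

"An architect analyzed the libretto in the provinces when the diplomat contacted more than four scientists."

No

The DP *more than four scientists* is contained in the adjunct clause *when the diplomat contacted more than four scientists*.
The adjunct-island constraint bars QR out of an adverbial clause.
*more than four scientists* is confined to the island and cannot take scope over *an architect*.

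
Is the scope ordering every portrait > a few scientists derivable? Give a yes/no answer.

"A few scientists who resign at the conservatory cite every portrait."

Yes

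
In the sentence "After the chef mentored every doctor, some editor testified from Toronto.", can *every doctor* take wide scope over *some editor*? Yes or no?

No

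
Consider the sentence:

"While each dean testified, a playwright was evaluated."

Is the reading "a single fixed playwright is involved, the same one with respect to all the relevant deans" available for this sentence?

The described interpretation is the *a playwright* > *each dean* scoping.
*a playwright* is a matrix-clause argument and can take scope within the matrix clause over the constituent containing *each dean*, so *a playwright* > *each dean* needs no island-crossing movement and is available.

Yes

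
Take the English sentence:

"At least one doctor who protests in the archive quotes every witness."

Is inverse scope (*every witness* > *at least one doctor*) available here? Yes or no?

Yes

The RC *who protests in the archive* is an island, but *every witness* is not inside it — it is the matrix object, a clausemate of *at least one doctor*.
Ordinary QR to a clause-peripheral position gives the wide-scope LF for the lower DP.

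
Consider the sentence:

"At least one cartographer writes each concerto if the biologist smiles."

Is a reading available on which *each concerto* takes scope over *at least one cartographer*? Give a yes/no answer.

Although there is an adjunct clause, *each concerto* is in the main clause, not inside the adjunct.
Ordinary QR to a clause-peripheral position gives the wide-scope LF for the lower DP.

Yes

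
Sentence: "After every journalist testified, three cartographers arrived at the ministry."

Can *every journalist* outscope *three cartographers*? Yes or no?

No

*every journalist* occurs within the adjunct clause *after every journalist testified*.
Scope out of an adjunct clause is unavailable: QR respects the adjunct-island constraint.
The ordering *every journalist* > *three cartographers* is therefore underivable.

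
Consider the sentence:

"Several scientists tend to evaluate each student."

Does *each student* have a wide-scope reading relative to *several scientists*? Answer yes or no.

Yes

*each student* is inside a raising infinitive, which is transparent to QR (no CP barrier), so it behaves as a matrix argument.
With no island boundary between them, the object can take inverse scope over the subject via ordinary QR within the clause.
Both orderings are possible: *several scientists* > *each student* and *each student* > *several scientists*.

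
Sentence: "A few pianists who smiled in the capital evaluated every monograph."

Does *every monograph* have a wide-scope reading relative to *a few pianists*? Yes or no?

Although the sentence contains a relative clause (*who smiled in the capital*), *every monograph* is outside it, in the matrix VP.
No island intervenes, so both surface and inverse scope are derivable.
So *every monograph* > *a few pianists* is among the available readings.

Yes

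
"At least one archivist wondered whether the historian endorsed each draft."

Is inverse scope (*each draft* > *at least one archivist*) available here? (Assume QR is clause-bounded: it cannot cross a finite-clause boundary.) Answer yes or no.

No

*each draft* is embedded in the embedded question *whether the historian endorsed each draft*.
Embedded questions are wh-islands: a quantifier inside an indirect question cannot QR into the matrix clause.
So the wide-scope reading for *each draft* is blocked.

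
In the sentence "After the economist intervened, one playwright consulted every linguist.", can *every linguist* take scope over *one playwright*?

*every linguist* is a matrix argument; the adjunct is an island but the target quantifier is outside it.
Clause-internal QR can adjoin the lower DP above the subject, yielding the inverse reading.

Yes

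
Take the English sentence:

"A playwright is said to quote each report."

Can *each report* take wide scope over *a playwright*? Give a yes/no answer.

Infinitival complements of raising predicates do not block QR; *each report* and *a playwright* are effectively clausemates.
Since no island is crossed, the inverse ordering is licensed alongside surface scope.

Yes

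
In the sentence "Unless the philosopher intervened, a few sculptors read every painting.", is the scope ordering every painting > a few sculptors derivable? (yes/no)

Yes

The adjunct clause does not contain *every painting*, which is the matrix object.
Nothing blocks QR of the lower DP to a position above the higher one, so inverse scope is available.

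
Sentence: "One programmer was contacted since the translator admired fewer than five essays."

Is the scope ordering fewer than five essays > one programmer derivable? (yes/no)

No

*fewer than five essays* occurs within the adjunct clause *since the translator admired fewer than five essays*.
The adjunct-island constraint bars QR out of an adverbial clause.
Hence only narrow scope for *fewer than five essays* (under *one programmer*) survives.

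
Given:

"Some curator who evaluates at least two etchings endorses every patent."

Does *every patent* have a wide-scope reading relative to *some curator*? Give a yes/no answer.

Yes

*every patent* is a matrix argument; only *some curator* is modified by the relative clause *who evaluates at least two etchings*, so the RC island is irrelevant to the target quantifier.
With no island boundary between them, the object can take inverse scope over the subject via ordinary QR within the clause.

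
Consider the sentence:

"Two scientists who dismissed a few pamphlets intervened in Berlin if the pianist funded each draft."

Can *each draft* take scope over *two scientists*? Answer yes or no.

*each draft* occurs within the adjunct clause *if the pianist funded each draft*.
The adjunct-island constraint bars QR out of an adverbial clause.
*each draft* > *two scientists* would require crossing that boundary, which is illicit.

No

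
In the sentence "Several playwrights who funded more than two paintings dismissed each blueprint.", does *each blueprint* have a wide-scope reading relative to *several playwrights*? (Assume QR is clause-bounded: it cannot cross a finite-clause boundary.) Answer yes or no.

Yes

Although the sentence contains a relative clause (*who funded more than two paintings*), *each blueprint* is outside it, in the matrix VP.
With no island boundary between them, the object can take inverse scope over the subject via ordinary QR within the clause.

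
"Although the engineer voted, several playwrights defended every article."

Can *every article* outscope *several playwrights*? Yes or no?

*every article* is a matrix argument; the adjunct is an island but the target quantifier is outside it.
With no island boundary between them, the object can take inverse scope over the subject via ordinary QR within the clause.

Yes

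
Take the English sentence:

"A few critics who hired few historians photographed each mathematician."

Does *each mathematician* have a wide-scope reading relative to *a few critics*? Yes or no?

Although the sentence contains a relative clause (*who hired few historians*), *each mathematician* is outside it, in the matrix VP.
Clause-internal QR can adjoin the lower DP above the subject, yielding the inverse reading.

Yes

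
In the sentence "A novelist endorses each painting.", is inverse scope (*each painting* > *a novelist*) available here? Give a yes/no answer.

*each painting* is the matrix object and *a novelist* the matrix subject; the two are clausemates.
Ordinary QR to a clause-peripheral position gives the wide-scope LF for the lower DP.
So *each painting* > *a novelist* is among the available readings.

Yes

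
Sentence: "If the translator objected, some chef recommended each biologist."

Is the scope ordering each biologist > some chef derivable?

The adjunct clause does not contain *each biologist*, which is the matrix object.
QR within a single clause is free, so the lower quantifier may take scope over the higher one.

Yes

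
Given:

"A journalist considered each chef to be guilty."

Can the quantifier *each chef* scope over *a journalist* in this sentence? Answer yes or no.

Yes

This is an ECM construction: *each chef* is the infinitival subject, Case-marked by the matrix verb, and the infinitive is transparent for QR.
Nothing blocks QR of the lower DP to a position above the higher one, so inverse scope is available.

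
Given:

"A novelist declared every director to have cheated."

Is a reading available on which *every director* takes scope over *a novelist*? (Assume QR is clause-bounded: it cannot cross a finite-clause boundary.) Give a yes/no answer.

Yes

*every director* is an ECM subject; ECM complements are not islands, and the embedded quantifier may take matrix scope.
With no island boundary between them, the object can take inverse scope over the subject via ordinary QR within the clause.
Both orderings are possible: *a novelist* > *every director* and *every director* > *a novelist*.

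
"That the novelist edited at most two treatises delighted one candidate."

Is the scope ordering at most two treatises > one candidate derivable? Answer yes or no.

*at most two treatises* occurs within the sentential subject *that the novelist edited at most two treatises*.
The Sentential Subject Constraint rules out raising the quantifier out of the that-clause subject.
There is no licit LF on which *at most two treatises* c-commands *one candidate*.

No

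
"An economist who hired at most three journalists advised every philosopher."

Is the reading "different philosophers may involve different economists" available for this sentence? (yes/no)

That reading corresponds to *every philosopher* > *an economist*.
Although the sentence contains a relative clause (*who hired at most three journalists*), *every philosopher* is outside it, in the matrix VP.
Ordinary QR to a clause-peripheral position gives the wide-scope LF for the lower DP.
The sentence is scopally ambiguous between *an economist* > *every philosopher* and *every philosopher* > *an economist*.

Yes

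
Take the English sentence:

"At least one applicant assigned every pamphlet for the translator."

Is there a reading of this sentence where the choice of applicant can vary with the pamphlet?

Yes

That reading corresponds to *every pamphlet* > *at least one applicant*.
*at least one applicant* and *every pamphlet* are co-arguments of the matrix verb, with nothing but a clause-internal boundary between them.
QR within a single clause is free, so the lower quantifier may take scope over the higher one.
So *every pamphlet* > *at least one applicant* is among the available readings.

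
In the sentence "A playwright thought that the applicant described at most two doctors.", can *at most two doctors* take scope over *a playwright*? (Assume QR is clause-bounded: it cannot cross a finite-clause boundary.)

The DP *at most two doctors* is contained in the finite complement clause *that the applicant described at most two doctors*.
Given the clause-boundedness assumption, QR cannot cross the finite CP into the matrix.
Hence only narrow scope for *at most two doctors* (under *a playwright*) survives.

No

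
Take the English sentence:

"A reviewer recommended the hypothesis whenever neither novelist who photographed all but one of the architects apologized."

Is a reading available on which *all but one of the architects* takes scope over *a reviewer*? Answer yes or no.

No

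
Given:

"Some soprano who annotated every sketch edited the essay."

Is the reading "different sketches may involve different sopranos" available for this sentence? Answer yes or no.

No

The paraphrase describes the scope ordering *every sketch* > *some soprano*.
*every sketch* sits inside the relative clause *who annotated every sketch*.
A relative clause is a scope island — quantifier raising cannot cross its boundary.
So *every sketch* cannot raise high enough to outscope *some soprano*; only the surface ordering *some soprano* > *every sketch* is available.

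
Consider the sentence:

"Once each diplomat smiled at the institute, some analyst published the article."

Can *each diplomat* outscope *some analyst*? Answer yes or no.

The DP *each diplomat* is contained in the adjunct clause *once each diplomat smiled at the institute*.
Adjunct clauses are scope islands: a quantifier inside an adjunct cannot raise into the matrix clause.
So *each diplomat* cannot raise to a position above *some analyst*.

No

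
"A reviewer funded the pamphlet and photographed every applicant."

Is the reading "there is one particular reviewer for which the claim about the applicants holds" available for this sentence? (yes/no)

Yes

That reading corresponds to *a reviewer* > *every applicant*.
Nothing needs to raise for *a reviewer* > *every applicant*, so no island constraint is at stake.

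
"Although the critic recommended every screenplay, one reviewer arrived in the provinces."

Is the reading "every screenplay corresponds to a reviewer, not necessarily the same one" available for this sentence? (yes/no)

That reading corresponds to *every screenplay* > *one reviewer*.
*every screenplay* occurs within the adjunct clause *although the critic recommended every screenplay*.
Scope out of an adjunct clause is unavailable: QR respects the adjunct-island constraint.
*every screenplay* is confined to the island and cannot take scope over *one reviewer*.

No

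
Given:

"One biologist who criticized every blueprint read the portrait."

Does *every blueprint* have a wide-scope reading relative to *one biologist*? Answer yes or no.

No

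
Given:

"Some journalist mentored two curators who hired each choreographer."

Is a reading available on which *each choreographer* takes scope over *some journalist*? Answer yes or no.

*each choreographer* sits inside the relative clause *who hired each choreographer* modifying *two curators*.
Quantifiers inside a relative clause are trapped there; the RC boundary blocks QR.
Hence only narrow scope for *each choreographer* (under *some journalist*) survives.
(Only the surface reading survives: one fixed journalist with respect to all the relevant choreographers.)

No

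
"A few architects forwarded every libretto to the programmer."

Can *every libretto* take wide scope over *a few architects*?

Yes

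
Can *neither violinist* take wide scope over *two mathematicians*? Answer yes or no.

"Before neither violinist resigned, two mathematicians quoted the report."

The target quantifier *neither violinist* is part of the adjunct clause *before neither violinist resigned*.
Scope out of an adjunct clause is unavailable: QR respects the adjunct-island constraint.
There is no licit LF on which *neither violinist* c-commands *two mathematicians*.

No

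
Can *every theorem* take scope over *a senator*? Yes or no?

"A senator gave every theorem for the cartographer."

Yes

*a senator* and *every theorem* are co-arguments of the matrix verb, with nothing but a clause-internal boundary between them.
QR within a single clause is free, so the lower quantifier may take scope over the higher one.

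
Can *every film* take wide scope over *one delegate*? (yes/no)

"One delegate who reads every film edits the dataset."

No

The DP *every film* is contained in the relative clause *who reads every film*.
Relative clauses are scope islands: a quantifier cannot QR out of a relative clause to take scope in the matrix clause.
So *every film* cannot raise to a position above *one delegate*.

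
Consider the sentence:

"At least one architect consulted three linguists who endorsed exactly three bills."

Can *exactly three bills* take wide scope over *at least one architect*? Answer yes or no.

No

The DP *exactly three bills* is contained in the relative clause *who endorsed exactly three bills* modifying *three linguists*.
QR out of a relative clause is ruled out by the relative-clause island constraint.
Hence only narrow scope for *exactly three bills* (under *at least one architect*) survives.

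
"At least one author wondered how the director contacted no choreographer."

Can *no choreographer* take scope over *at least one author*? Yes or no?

No

*no choreographer* occurs within the embedded question *how the director contacted no choreographer*.
An indirect question is a wh-island; the filled [Spec,CP] blocks QR across the CP edge.
So the wide-scope reading for *no choreographer* is blocked.
(Only the surface reading survives: one fixed author with respect to all the relevant choreographers.)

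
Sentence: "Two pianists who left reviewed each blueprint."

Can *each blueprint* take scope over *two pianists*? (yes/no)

Yes

Although the sentence contains a relative clause (*who left*), *each blueprint* is outside it, in the matrix VP.
No island intervenes, so both surface and inverse scope are derivable.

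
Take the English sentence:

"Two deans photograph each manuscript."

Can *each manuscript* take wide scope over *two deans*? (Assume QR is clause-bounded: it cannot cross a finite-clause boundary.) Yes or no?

Yes

*each manuscript* is the matrix object and *two deans* the matrix subject; the two are clausemates.
QR within a single clause is free, so the lower quantifier may take scope over the higher one.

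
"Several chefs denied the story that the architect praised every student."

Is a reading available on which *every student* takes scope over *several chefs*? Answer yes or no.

No

The target quantifier *every student* is part of the complex NP *the story that the architect praised every student*.
Since the clause is the complement of a nominal head, the CNPC blocks scope extraction.
So *every student* cannot raise to a position above *several chefs*.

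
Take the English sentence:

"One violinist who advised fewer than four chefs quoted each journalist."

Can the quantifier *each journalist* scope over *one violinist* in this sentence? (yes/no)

Yes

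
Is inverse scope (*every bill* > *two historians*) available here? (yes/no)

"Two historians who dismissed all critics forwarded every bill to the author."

Although the sentence contains a relative clause (*who dismissed all critics*), *every bill* is outside it, in the matrix VP.
Nothing blocks QR of the lower DP to a position above the higher one, so inverse scope is available.

Yes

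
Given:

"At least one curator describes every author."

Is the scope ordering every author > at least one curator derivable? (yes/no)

Yes

*at least one curator* and *every author* are co-arguments of the matrix verb, with nothing but a clause-internal boundary between them.
With no island boundary between them, the object can take inverse scope over the subject via ordinary QR within the clause.
The sentence is scopally ambiguous between *at least one curator* > *every author* and *every author* > *at least one curator*.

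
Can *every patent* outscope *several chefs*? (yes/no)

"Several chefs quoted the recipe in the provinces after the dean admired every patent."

*every patent* sits inside the adjunct clause *after the dean admired every patent*.
Scope out of an adjunct clause is unavailable: QR respects the adjunct-island constraint.
So *every patent* cannot raise to a position above *several chefs*.

No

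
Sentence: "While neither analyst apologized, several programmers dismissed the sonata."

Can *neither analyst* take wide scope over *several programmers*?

The target quantifier *neither analyst* is part of the adjunct clause *while neither analyst apologized*.
Adjuncts are opaque for quantifier raising; a quantifier in an adjunct stays inside it.
*neither analyst* > *several programmers* would require crossing that boundary, which is illicit.

No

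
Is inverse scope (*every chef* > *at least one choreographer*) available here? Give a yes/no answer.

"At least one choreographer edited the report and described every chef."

No

*every chef* occurs within one conjunct of the coordinate structure (*described every chef*).
A quantifier cannot raise out of one conjunct of a coordination across the whole coordinate structure — the CSC applies to QR.
Hence only narrow scope for *every chef* (under *at least one choreographer*) survives.
(Only the surface reading survives: one fixed choreographer with respect to all the relevant chefs.)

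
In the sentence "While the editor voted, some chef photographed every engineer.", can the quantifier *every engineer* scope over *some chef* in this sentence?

Although there is an adjunct clause, *every engineer* is in the main clause, not inside the adjunct.
No island intervenes, so both surface and inverse scope are derivable.
So *every engineer* > *some chef* is among the available readings.

Yes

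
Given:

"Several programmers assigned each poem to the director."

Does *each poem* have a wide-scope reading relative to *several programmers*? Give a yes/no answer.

Both DPs are arguments of the same predicate; there is no clause or island boundary between them.
No island intervenes, so both surface and inverse scope are derivable.
The sentence is scopally ambiguous between *several programmers* > *each poem* and *each poem* > *several programmers*.

Yes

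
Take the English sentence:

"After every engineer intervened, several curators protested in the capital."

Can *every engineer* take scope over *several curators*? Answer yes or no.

The DP *every engineer* is contained in the adjunct clause *after every engineer intervened*.
The adjunct-island constraint bars QR out of an adverbial clause.
The ordering *every engineer* > *several curators* is therefore underivable.

No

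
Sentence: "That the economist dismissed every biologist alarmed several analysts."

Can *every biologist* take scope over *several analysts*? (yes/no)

No

The DP *every biologist* is contained in the sentential subject *that the economist dismissed every biologist*.
The Sentential Subject Constraint rules out raising the quantifier out of the that-clause subject.
So *every biologist* cannot raise to a position above *several analysts*.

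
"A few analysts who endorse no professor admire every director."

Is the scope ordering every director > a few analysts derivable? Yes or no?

Yes

The relative clause *who endorse no professor* modifies *a few analysts*, but *every director* is not inside that relative clause — it is an argument of the matrix verb.
QR within a single clause is free, so the lower quantifier may take scope over the higher one.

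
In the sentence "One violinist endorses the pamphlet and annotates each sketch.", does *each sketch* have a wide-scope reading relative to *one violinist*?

No

Structurally, *each sketch* is inside one conjunct of the coordinate structure (*annotates each sketch*).
A quantifier cannot raise out of one conjunct of a coordination across the whole coordinate structure — the CSC applies to QR.
*each sketch* is confined to the island and cannot take scope over *one violinist*.
(Only the surface reading survives: one fixed violinist with respect to all the relevant sketches.)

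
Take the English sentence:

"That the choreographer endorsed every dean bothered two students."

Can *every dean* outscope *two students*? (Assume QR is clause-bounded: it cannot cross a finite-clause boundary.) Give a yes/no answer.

*every dean* sits inside the sentential subject *that the choreographer endorsed every dean*.
Subjects — clausal subjects included — are islands for extraction, and QR is no exception.
*every dean* > *two students* would require crossing that boundary, which is illicit.

No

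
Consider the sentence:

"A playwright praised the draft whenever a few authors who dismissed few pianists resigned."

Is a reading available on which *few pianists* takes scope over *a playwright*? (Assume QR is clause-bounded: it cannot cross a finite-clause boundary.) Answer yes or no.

The target quantifier *few pianists* is part of the relative clause *who dismissed few pianists*, which is itself inside the adjunct *whenever a few authors who dismissed few pianists resigned*.
Nested islands: the RC island is itself inside an adjunct island, so wide scope is doubly excluded.
So *few pianists* cannot raise high enough to outscope *a playwright*; only the surface ordering *a playwright* > *few pianists* is available.

No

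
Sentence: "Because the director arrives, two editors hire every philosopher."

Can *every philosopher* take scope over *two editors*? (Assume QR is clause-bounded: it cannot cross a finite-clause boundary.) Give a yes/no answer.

Neither queried DP is inside the adjunct, so the adjunct-island constraint does not apply.
Clause-internal QR can adjoin the lower DP above the subject, yielding the inverse reading.
The sentence is scopally ambiguous between *two editors* > *every philosopher* and *every philosopher* > *two editors*.

Yes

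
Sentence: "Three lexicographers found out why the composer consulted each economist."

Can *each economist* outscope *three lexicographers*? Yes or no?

No

The target quantifier *each economist* is part of the embedded question *why the composer consulted each economist*.
Embedded questions are wh-islands: a quantifier inside an indirect question cannot QR into the matrix clause.
So the wide-scope reading for *each economist* is blocked.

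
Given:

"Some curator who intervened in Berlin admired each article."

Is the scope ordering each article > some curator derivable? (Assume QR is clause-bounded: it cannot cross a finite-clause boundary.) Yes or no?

Yes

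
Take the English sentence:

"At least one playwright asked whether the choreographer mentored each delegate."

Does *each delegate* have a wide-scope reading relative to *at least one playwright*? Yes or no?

*each delegate* occurs within the embedded question *whether the choreographer mentored each delegate*.
Embedded questions are wh-islands: a quantifier inside an indirect question cannot QR into the matrix clause.
So *each delegate* cannot raise high enough to outscope *at least one playwright*; only the surface ordering *at least one playwright* > *each delegate* is available.

No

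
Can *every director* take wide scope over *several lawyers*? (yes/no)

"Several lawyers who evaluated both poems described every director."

The relative clause *who evaluated both poems* modifies *several lawyers*, but *every director* is not inside that relative clause — it is an argument of the matrix verb.
QR within a single clause is free, so the lower quantifier may take scope over the higher one.

Yes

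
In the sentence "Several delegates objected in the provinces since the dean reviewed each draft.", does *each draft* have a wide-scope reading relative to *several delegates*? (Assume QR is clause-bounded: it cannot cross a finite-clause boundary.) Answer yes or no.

No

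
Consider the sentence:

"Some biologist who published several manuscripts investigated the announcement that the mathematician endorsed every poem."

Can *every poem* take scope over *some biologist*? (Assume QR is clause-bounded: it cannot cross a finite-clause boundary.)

No

The target quantifier *every poem* is part of the complex NP *the announcement that the mathematician endorsed every poem*.
The Complex NP Constraint bars QR out of the complement clause of a noun.
The inverse ordering *every poem* > *some biologist* is therefore underivable.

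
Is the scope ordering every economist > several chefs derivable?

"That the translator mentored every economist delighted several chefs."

No

*every economist* is embedded in the sentential subject *that the translator mentored every economist*.
The subject-island constraint blocks QR out of a clausal subject.
So *every economist* cannot raise to a position above *several chefs*.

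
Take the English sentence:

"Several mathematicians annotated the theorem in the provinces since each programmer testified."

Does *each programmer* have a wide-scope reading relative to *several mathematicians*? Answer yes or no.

The DP *each programmer* is contained in the adjunct clause *since each programmer testified*.
The adjunct-island constraint bars QR out of an adverbial clause.
*each programmer* is confined to the island and cannot take scope over *several mathematicians*.

No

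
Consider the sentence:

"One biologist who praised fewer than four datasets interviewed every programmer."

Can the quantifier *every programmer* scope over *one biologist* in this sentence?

Yes

*every programmer* sits in the matrix clause, not in the relative clause on *one biologist*.
With no island boundary between them, the object can take inverse scope over the subject via ordinary QR within the clause.
The sentence is scopally ambiguous between *one biologist* > *every programmer* and *every programmer* > *one biologist*.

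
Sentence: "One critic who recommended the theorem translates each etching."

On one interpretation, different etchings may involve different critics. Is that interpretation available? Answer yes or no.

Yes

The paraphrase describes the scope ordering *each etching* > *one critic*.
The RC *who recommended the theorem* is an island, but *each etching* is not inside it — it is the matrix object, a clausemate of *one critic*.
Nothing blocks QR of the lower DP to a position above the higher one, so inverse scope is available.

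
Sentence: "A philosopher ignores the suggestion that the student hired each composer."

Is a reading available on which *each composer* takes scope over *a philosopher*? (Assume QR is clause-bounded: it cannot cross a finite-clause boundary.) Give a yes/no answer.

No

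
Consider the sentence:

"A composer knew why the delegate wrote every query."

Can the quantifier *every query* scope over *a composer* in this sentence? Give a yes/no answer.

No

*every query* occurs within the embedded question *why the delegate wrote every query*.
An indirect question is a wh-island; the filled [Spec,CP] blocks QR across the CP edge.
*every query* > *a composer* would require crossing that boundary, which is illicit.
(Only the surface reading survives: one fixed composer with respect to all the relevant queries.)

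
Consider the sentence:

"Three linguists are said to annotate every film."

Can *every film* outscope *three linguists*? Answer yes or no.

Yes

*every film* is inside a raising infinitive, which is transparent to QR (no CP barrier), so it behaves as a matrix argument.
Nothing blocks QR of the lower DP to a position above the higher one, so inverse scope is available.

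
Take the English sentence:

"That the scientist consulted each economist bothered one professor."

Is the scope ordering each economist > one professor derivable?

No

The target quantifier *each economist* is part of the sentential subject *that the scientist consulted each economist*.
Clausal subjects are scope islands; QR from inside the subject into the matrix is barred.
So the wide-scope reading for *each economist* is blocked.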